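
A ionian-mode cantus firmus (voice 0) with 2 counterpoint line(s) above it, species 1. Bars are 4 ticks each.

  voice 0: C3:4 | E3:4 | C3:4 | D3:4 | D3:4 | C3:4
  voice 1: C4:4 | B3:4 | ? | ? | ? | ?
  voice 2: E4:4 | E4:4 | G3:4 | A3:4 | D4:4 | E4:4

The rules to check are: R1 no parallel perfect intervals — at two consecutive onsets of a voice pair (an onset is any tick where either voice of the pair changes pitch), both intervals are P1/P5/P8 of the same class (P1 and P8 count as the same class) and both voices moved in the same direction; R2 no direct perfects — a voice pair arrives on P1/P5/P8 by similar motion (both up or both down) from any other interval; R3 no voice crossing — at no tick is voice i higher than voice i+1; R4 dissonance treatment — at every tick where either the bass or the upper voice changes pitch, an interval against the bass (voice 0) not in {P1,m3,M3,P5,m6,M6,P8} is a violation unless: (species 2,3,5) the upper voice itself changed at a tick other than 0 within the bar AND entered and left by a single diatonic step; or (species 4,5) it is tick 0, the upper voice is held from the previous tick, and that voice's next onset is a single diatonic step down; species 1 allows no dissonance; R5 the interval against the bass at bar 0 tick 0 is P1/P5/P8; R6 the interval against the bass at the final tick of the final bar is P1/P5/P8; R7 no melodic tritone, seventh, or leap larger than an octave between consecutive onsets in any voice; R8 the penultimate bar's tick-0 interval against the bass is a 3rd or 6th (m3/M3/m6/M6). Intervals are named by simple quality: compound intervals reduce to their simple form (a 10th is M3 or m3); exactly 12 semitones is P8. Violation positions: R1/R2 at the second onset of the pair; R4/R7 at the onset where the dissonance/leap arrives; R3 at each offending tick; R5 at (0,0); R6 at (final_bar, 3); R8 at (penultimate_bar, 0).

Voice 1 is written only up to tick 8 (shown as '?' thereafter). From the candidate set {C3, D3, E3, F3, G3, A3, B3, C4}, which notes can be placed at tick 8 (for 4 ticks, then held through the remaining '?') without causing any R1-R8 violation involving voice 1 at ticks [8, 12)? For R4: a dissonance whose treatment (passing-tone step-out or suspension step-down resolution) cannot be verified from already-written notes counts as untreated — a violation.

C3: violates R2,R7
D3: violates R4
E3: legal
F3: violates R4,R7
G3: violates R1,R2
A3: violates R3
B3: violates R3,R4
C4: violates R3

{E3}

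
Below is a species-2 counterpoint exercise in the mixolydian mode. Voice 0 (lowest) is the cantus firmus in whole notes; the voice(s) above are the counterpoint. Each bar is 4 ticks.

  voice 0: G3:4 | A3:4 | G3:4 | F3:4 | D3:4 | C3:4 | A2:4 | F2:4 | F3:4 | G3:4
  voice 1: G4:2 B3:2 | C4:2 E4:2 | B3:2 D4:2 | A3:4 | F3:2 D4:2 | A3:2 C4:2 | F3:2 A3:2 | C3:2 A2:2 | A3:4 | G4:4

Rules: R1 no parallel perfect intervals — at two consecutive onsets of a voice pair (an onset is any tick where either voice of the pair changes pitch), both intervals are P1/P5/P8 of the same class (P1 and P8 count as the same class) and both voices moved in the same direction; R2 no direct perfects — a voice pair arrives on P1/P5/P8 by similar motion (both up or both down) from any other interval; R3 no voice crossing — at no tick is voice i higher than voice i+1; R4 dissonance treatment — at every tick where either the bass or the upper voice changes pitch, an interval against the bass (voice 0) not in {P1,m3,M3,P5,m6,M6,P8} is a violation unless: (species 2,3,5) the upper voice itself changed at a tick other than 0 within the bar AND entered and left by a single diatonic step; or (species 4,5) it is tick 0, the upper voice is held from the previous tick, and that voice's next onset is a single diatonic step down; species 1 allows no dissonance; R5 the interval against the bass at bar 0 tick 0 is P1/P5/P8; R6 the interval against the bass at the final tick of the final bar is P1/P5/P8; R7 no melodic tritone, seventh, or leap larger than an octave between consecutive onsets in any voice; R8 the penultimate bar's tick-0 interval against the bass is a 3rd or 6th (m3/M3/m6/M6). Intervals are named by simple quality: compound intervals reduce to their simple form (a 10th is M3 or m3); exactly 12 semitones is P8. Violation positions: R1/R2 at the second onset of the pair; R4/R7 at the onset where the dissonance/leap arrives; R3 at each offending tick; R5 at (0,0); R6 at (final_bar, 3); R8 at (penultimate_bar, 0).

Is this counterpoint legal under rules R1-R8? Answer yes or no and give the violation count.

bar 0: v0=G3 v1=G4 (P8)
bar 1: v0=A3 v1=C4 (m3)
bar 2: v0=G3 v1=B3 (M3)
bar 3: v0=F3 v1=A3 (M3)
bar 4: v0=D3 v1=F3 (m3)
bar 5: v0=C3 v1=A3 (M6)
bar 6: v0=A2 v1=F3 (m6)
bar 7: v0=F2 v1=C3 (P5)
bar 8: v0=F3 v1=A3 (M3)
bar 9: v0=G3 v1=G4 (P8)
  R2 @ bar7.0: A2/A3 P8 -> F2/C3 P5 similar
  R2 @ bar9.0: F3/A3 M3 -> G3/G4 P8 similar
  R7 @ bar9.0: A3->G4 leap 10st

No (3 violations)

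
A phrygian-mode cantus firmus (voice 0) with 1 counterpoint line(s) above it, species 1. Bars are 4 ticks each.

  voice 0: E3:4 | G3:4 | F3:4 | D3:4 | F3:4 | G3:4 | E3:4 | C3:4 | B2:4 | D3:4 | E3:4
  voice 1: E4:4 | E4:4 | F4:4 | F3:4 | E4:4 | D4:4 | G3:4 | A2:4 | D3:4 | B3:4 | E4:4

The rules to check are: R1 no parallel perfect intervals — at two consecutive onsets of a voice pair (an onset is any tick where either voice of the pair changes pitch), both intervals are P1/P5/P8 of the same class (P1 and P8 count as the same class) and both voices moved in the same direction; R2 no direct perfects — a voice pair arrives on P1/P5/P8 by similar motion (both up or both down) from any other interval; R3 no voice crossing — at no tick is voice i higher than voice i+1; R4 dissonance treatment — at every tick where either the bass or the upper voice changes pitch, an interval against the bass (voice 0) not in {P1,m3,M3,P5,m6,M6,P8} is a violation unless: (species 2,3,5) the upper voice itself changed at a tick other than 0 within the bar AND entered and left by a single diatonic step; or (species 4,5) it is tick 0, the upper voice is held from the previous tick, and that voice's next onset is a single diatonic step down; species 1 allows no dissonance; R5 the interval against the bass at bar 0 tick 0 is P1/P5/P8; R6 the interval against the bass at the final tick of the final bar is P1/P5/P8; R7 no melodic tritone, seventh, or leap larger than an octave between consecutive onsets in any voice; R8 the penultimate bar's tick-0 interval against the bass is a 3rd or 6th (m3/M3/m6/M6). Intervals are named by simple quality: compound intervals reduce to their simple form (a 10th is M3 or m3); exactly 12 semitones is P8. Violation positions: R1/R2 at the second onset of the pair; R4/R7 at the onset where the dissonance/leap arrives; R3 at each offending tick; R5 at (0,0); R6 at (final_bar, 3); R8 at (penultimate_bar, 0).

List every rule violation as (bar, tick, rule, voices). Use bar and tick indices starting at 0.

bar 0: v0=E3 v1=E4 downbeat P8
bar 1: v0=G3 v1=E4 downbeat M6
bar 2: v0=F3 v1=F4 downbeat P8
bar 3: v0=D3 v1=F3 downbeat m3
bar 4: v0=F3 v1=E4 downbeat M7
bar 5: v0=G3 v1=D4 downbeat P5
bar 6: v0=E3 v1=G3 downbeat m3
bar 7: v0=C3 v1=A2 downbeat m3
bar 8: v0=B2 v1=D3 downbeat m3
bar 9: v0=D3 v1=B3 downbeat M6
bar 10: v0=E3 v1=E4 downbeat P8
  -> R4 @ bar 4 tick 0 v(0, 1): F3/E4 M7 untreated
  -> R7 @ bar 4 tick 0 v(1,): F3->E4 leap 11st
  -> R3 @ bar 7 tick 0 v(0, 1): C3 above A2
  -> R7 @ bar 7 tick 0 v(1,): G3->A2 leap 10st
  -> R3 @ bar 7 tick 1 v(0, 1): C3 above A2
  -> R3 @ bar 7 tick 2 v(0, 1): C3 above A2
  -> R3 @ bar 7 tick 3 v(0, 1): C3 above A2
  -> R2 @ bar 10 tick 0 v(0, 1): D3/B3 M6 -> E3/E4 P8 similar

(4, 0, R4, (0, 1))
(4, 0, R7, (1,))
(7, 0, R3, (0, 1))
(7, 0, R7, (1,))
(7, 1, R3, (0, 1))
(7, 2, R3, (0, 1))
(7, 3, R3, (0, 1))
(10, 0, R2, (0, 1))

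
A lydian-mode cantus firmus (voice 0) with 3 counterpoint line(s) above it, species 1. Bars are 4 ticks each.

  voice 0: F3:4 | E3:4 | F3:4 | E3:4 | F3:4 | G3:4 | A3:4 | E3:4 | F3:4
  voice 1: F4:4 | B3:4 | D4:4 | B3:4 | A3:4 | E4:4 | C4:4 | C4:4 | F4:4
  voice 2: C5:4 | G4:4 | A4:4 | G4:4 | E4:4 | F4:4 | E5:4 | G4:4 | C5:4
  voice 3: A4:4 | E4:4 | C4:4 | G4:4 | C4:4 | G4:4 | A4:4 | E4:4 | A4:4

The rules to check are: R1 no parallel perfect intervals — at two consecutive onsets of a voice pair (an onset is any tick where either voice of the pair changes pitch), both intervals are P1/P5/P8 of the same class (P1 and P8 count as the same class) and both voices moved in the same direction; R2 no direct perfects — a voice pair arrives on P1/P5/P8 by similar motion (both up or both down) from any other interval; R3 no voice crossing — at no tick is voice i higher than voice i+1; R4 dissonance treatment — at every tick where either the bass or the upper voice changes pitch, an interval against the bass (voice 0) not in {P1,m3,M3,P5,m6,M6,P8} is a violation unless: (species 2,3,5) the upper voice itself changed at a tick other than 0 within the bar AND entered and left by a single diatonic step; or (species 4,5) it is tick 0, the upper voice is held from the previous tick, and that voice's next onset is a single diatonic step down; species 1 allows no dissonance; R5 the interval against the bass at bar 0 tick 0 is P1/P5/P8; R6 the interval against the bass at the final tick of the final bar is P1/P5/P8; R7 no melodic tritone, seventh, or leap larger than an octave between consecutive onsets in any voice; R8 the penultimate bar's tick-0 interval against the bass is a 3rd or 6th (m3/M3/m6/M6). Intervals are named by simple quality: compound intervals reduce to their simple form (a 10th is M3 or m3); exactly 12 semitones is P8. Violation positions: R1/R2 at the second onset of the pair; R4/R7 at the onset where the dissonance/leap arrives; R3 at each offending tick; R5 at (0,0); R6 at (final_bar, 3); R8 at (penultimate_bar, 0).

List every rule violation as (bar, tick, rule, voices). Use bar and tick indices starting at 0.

bar 0: v0=F3 v1=F4 v2=C5 v3=A4 downbeat M3
bar 1: v0=E3 v1=B3 v2=G4 v3=E4 downbeat P8
bar 2: v0=F3 v1=D4 v2=A4 v3=C4 downbeat P5
bar 3: v0=E3 v1=B3 v2=G4 v3=G4 downbeat m3
bar 4: v0=F3 v1=A3 v2=E4 v3=C4 downbeat P5
bar 5: v0=G3 v1=E4 v2=F4 v3=G4 downbeat P8
bar 6: v0=A3 v1=C4 v2=E5 v3=A4 downbeat P8
bar 7: v0=E3 v1=C4 v2=G4 v3=E4 downbeat P8
bar 8: v0=F3 v1=F4 v2=C5 v3=A4 downbeat M3
  -> R3 @ bar 0 tick 0 v(2, 3): C5 above A4
  -> R5 @ bar 0 tick 0 v(0, 3): opens on M3
  -> R3 @ bar 0 tick 1 v(2, 3): C5 above A4
  -> R3 @ bar 0 tick 2 v(2, 3): C5 above A4
  -> R3 @ bar 0 tick 3 v(2, 3): C5 above A4
  -> R2 @ bar 1 tick 0 v(0, 1): F3/F4 P8 -> E3/B3 P5 similar
  -> R2 @ bar 1 tick 0 v(0, 3): F3/A4 M3 -> E3/E4 P8 similar
  -> R3 @ bar 1 tick 0 v(2, 3): G4 above E4
  -> R7 @ bar 1 tick 0 v(1,): F4->B3 leap 6st
  -> R3 @ bar 1 tick 1 v(2, 3): G4 above E4
  -> R3 @ bar 1 tick 2 v(2, 3): G4 above E4
  -> R3 @ bar 1 tick 3 v(2, 3): G4 above E4
  -> R2 @ bar 2 tick 0 v(1, 2): B3/G4 m6 -> D4/A4 P5 similar
  -> R3 @ bar 2 tick 0 v(2, 3): A4 above C4
  -> R3 @ bar 2 tick 1 v(2, 3): A4 above C4
  -> R3 @ bar 2 tick 2 v(2, 3): A4 above C4
  -> R3 @ bar 2 tick 3 v(2, 3): A4 above C4
  -> R2 @ bar 3 tick 0 v(0, 1): F3/D4 M6 -> E3/B3 P5 similar
  -> R2 @ bar 4 tick 0 v(1, 2): B3/G4 m6 -> A3/E4 P5 similar
  -> R3 @ bar 4 tick 0 v(2, 3): E4 above C4
  -> R4 @ bar 4 tick 0 v(0, 2): F3/E4 M7 untreated
  -> R3 @ bar 4 tick 1 v(2, 3): E4 above C4
  -> R3 @ bar 4 tick 2 v(2, 3): E4 above C4
  -> R3 @ bar 4 tick 3 v(2, 3): E4 above C4
  -> R2 @ bar 5 tick 0 v(0, 3): F3/C4 P5 -> G3/G4 P8 similar
  -> R4 @ bar 5 tick 0 v(0, 2): G3/F4 m7 untreated
  -> R1 @ bar 6 tick 0 v(0, 3): G3/G4 P8 -> A3/A4 P8 similar
  -> R2 @ bar 6 tick 0 v(0, 2): G3/F4 m7 -> A3/E5 P5 similar
  -> R2 @ bar 6 tick 0 v(2, 3): F4/G4 M2 -> E5/A4 P5 similar
  -> R3 @ bar 6 tick 0 v(2, 3): E5 above A4
  -> R7 @ bar 6 tick 0 v(2,): F4->E5 leap 11st
  -> R3 @ bar 6 tick 1 v(2, 3): E5 above A4
  -> R3 @ bar 6 tick 2 v(2, 3): E5 above A4
  -> R3 @ bar 6 tick 3 v(2, 3): E5 above A4
  -> R1 @ bar 7 tick 0 v(0, 3): A3/A4 P8 -> E3/E4 P8 similar
  -> R3 @ bar 7 tick 0 v(2, 3): G4 above E4
  -> R8 @ bar 7 tick 0 v(0, 3): penult P8 not 3rd/6th
  -> R3 @ bar 7 tick 1 v(2, 3): G4 above E4
  -> R3 @ bar 7 tick 2 v(2, 3): G4 above E4
  -> R3 @ bar 7 tick 3 v(2, 3): G4 above E4
  -> R1 @ bar 8 tick 0 v(1, 2): C4/G4 P5 -> F4/C5 P5 similar
  -> R2 @ bar 8 tick 0 v(0, 1): E3/C4 m6 -> F3/F4 P8 similar
  -> R2 @ bar 8 tick 0 v(0, 2): E3/G4 m3 -> F3/C5 P5 similar
  -> R3 @ bar 8 tick 0 v(2, 3): C5 above A4
  -> R3 @ bar 8 tick 1 v(2, 3): C5 above A4
  -> R3 @ bar 8 tick 2 v(2, 3): C5 above A4
  -> R3 @ bar 8 tick 3 v(2, 3): C5 above A4
  -> R6 @ bar 8 tick 3 v(0, 3): closes on M3

(0, 0, R3, (2, 3))
(0, 0, R5, (0, 3))
(0, 1, R3, (2, 3))
(0, 2, R3, (2, 3))
(0, 3, R3, (2, 3))
(1, 0, R2, (0, 1))
(1, 0, R2, (0, 3))
(1, 0, R3, (2, 3))
(1, 0, R7, (1,))
(1, 1, R3, (2, 3))
(1, 2, R3, (2, 3))
(1, 3, R3, (2, 3))
(2, 0, R2, (1, 2))
(2, 0, R3, (2, 3))
(2, 1, R3, (2, 3))
(2, 2, R3, (2, 3))
(2, 3, R3, (2, 3))
(3, 0, R2, (0, 1))
(4, 0, R2, (1, 2))
(4, 0, R3, (2, 3))
(4, 0, R4, (0, 2))
(4, 1, R3, (2, 3))
(4, 2, R3, (2, 3))
(4, 3, R3, (2, 3))
(5, 0, R2, (0, 3))
(5, 0, R4, (0, 2))
(6, 0, R1, (0, 3))
(6, 0, R2, (0, 2))
(6, 0, R2, (2, 3))
(6, 0, R3, (2, 3))
(6, 0, R7, (2,))
(6, 1, R3, (2, 3))
(6, 2, R3, (2, 3))
(6, 3, R3, (2, 3))
(7, 0, R1, (0, 3))
(7, 0, R3, (2, 3))
(7, 0, R8, (0, 3))
(7, 1, R3, (2, 3))
(7, 2, R3, (2, 3))
(7, 3, R3, (2, 3))
(8, 0, R1, (1, 2))
(8, 0, R2, (0, 1))
(8, 0, R2, (0, 2))
(8, 0, R3, (2, 3))
(8, 1, R3, (2, 3))
(8, 2, R3, (2, 3))
(8, 3, R3, (2, 3))
(8, 3, R6, (0, 3))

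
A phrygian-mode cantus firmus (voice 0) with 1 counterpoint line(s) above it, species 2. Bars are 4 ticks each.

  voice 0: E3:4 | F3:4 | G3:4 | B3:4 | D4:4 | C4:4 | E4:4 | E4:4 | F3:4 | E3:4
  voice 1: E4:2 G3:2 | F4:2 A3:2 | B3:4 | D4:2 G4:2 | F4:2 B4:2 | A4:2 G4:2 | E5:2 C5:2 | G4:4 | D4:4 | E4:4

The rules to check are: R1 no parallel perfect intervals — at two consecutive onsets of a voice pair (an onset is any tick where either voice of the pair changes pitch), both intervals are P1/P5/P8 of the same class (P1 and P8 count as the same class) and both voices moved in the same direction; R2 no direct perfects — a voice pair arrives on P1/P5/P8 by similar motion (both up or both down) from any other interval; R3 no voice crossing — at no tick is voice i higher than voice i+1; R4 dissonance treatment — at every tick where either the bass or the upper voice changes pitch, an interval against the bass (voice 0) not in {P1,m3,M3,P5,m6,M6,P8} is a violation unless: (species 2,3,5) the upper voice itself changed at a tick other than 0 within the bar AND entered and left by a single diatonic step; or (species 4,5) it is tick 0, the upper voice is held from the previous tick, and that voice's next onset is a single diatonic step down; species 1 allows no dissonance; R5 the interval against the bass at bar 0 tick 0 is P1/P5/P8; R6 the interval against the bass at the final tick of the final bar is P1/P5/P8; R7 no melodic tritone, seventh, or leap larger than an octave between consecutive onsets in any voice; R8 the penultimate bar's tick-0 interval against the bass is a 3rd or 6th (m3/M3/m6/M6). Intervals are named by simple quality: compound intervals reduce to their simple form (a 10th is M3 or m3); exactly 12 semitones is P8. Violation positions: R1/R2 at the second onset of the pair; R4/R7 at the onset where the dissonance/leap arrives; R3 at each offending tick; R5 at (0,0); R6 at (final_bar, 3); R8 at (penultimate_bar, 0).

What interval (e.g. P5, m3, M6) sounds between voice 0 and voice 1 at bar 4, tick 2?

voice 0=D4 voice 1=B4 -> M6

M6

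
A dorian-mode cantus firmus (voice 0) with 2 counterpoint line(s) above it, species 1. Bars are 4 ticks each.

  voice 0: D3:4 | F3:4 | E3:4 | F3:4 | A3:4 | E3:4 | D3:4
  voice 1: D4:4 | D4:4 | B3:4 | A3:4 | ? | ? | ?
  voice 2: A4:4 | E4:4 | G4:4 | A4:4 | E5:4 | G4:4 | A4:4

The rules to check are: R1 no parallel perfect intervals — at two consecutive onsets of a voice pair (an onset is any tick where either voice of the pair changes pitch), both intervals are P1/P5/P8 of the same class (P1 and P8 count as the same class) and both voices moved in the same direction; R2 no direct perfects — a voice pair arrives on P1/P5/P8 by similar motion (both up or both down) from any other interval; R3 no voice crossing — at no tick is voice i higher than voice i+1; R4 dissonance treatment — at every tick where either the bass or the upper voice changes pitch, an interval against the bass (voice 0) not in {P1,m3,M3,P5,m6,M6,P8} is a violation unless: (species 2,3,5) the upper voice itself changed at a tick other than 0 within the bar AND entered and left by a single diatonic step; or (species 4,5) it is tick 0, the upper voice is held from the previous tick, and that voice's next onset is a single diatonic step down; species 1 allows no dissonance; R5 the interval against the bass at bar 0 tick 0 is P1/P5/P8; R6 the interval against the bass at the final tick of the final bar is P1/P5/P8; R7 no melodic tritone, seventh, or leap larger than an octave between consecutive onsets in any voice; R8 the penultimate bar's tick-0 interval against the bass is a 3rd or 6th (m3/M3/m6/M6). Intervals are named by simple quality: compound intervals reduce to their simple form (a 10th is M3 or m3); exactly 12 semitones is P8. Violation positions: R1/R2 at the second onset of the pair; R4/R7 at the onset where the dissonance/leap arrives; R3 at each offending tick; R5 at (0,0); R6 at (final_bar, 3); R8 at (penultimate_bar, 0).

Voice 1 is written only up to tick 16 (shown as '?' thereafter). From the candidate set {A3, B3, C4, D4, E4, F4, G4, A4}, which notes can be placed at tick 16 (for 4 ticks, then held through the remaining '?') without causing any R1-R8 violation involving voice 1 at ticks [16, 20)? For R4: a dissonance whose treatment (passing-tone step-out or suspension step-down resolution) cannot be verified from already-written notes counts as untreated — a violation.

A3: legal
B3: violates R4
C4: legal
D4: violates R4
E4: violates R1,R2
F4: legal
G4: violates R4,R7
A4: violates R2

{A3, C4, F4}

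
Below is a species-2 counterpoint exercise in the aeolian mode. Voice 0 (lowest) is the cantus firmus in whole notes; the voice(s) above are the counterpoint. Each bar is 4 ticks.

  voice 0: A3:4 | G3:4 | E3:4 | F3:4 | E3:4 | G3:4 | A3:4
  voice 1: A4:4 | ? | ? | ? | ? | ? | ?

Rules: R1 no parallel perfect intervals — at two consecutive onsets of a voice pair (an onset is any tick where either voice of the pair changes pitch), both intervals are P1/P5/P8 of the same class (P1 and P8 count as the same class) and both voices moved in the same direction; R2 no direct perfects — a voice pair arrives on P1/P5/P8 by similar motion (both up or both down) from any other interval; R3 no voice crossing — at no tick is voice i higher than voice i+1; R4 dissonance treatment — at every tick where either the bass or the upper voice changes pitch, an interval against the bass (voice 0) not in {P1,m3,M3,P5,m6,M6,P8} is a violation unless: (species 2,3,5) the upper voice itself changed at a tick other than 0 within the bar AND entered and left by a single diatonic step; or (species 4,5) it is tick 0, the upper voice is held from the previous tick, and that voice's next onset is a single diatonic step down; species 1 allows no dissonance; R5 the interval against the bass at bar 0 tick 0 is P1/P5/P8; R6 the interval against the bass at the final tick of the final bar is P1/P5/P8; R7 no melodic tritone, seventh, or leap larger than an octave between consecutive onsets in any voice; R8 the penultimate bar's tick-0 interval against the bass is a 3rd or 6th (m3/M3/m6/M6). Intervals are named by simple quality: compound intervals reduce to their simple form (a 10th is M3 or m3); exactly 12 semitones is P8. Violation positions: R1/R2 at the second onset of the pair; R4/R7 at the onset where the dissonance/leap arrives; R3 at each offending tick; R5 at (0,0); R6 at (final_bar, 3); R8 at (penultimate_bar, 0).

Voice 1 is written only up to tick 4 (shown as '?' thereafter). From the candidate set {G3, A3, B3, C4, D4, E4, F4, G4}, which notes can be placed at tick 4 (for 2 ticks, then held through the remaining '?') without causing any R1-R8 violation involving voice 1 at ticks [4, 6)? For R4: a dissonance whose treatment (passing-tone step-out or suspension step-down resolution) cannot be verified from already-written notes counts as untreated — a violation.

{E4}

G3: violates R1,R7
A3: violates R4
B3: violates R7
C4: violates R4
D4: violates R2
E4: legal
F4: violates R4
G4: violates R1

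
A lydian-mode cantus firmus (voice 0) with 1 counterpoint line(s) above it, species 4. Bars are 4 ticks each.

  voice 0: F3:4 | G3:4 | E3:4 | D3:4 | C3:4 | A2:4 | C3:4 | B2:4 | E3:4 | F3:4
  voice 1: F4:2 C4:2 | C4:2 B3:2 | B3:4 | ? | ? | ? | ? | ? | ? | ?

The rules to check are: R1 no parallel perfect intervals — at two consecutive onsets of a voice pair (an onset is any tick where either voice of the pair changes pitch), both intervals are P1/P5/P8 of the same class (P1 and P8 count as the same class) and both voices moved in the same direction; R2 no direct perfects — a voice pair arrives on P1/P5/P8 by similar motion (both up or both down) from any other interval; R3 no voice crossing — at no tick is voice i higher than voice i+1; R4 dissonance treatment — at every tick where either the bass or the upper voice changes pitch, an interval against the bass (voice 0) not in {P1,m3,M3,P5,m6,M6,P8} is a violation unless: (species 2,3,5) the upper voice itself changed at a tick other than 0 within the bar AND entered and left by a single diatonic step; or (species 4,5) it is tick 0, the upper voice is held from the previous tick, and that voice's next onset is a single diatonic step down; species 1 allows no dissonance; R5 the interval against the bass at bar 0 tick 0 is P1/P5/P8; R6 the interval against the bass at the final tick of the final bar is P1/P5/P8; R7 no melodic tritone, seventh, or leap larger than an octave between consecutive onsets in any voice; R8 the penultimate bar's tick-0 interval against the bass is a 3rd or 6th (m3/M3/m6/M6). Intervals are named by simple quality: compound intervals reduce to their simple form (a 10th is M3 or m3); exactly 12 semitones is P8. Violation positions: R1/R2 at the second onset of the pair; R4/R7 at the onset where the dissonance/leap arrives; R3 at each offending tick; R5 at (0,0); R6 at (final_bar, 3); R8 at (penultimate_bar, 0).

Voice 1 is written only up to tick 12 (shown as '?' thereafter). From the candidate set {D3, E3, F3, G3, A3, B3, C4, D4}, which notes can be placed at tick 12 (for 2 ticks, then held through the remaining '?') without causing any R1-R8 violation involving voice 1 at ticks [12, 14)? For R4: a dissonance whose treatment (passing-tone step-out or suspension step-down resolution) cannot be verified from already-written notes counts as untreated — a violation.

{B3, D4}

D3: violates R2
E3: violates R4
F3: violates R7
G3: violates R4
A3: violates R1
B3: legal
C4: violates R4
D4: legal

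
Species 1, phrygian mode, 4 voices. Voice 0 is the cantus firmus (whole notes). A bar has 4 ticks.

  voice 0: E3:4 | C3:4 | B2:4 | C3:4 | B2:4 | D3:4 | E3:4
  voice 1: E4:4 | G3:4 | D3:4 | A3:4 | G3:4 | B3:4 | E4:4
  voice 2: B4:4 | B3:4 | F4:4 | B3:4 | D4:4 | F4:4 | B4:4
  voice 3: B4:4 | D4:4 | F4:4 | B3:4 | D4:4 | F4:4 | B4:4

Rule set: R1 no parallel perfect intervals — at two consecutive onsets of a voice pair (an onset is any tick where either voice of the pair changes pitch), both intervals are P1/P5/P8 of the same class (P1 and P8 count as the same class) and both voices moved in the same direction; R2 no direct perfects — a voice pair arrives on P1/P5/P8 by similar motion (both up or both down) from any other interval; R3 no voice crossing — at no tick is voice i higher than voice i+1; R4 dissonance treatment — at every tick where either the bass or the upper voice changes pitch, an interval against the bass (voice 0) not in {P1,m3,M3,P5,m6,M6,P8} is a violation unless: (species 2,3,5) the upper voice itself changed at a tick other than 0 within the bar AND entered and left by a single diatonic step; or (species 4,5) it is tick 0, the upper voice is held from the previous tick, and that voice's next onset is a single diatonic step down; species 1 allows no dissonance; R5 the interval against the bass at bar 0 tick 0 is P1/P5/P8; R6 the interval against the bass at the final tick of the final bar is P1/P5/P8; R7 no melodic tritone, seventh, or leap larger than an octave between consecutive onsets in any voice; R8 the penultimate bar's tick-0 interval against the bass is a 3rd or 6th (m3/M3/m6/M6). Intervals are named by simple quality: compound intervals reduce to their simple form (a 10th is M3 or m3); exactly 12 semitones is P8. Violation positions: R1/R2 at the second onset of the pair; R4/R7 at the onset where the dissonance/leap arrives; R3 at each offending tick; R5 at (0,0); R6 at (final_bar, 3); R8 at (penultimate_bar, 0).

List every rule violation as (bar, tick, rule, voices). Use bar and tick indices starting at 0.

bar 0: v0=E3 v1=E4 v2=B4 v3=B4 downbeat P5
bar 1: v0=C3 v1=G3 v2=B3 v3=D4 downbeat M2
bar 2: v0=B2 v1=D3 v2=F4 v3=F4 downbeat TT
bar 3: v0=C3 v1=A3 v2=B3 v3=B3 downbeat M7
bar 4: v0=B2 v1=G3 v2=D4 v3=D4 downbeat m3
bar 5: v0=D3 v1=B3 v2=F4 v3=F4 downbeat m3
bar 6: v0=E3 v1=E4 v2=B4 v3=B4 downbeat P5
  -> R1 @ bar 1 tick 0 v(1, 3): E4/B4 P5 -> G3/D4 P5 similar
  -> R2 @ bar 1 tick 0 v(0, 1): E3/E4 P8 -> C3/G3 P5 similar
  -> R4 @ bar 1 tick 0 v(0, 2): C3/B3 M7 untreated
  -> R4 @ bar 1 tick 0 v(0, 3): C3/D4 M2 untreated
  -> R2 @ bar 2 tick 0 v(2, 3): B3/D4 m3 -> F4/F4 P1 similar
  -> R4 @ bar 2 tick 0 v(0, 2): B2/F4 TT untreated
  -> R4 @ bar 2 tick 0 v(0, 3): B2/F4 TT untreated
  -> R7 @ bar 2 tick 0 v(2,): B3->F4 leap 6st
  -> R1 @ bar 3 tick 0 v(2, 3): F4/F4 P1 -> B3/B3 P1 similar
  -> R4 @ bar 3 tick 0 v(0, 2): C3/B3 M7 untreated
  -> R4 @ bar 3 tick 0 v(0, 3): C3/B3 M7 untreated
  -> R7 @ bar 3 tick 0 v(2,): F4->B3 leap 6st
  -> R7 @ bar 3 tick 0 v(3,): F4->B3 leap 6st
  -> R1 @ bar 4 tick 0 v(2, 3): B3/B3 P1 -> D4/D4 P1 similar
  -> R1 @ bar 5 tick 0 v(2, 3): D4/D4 P1 -> F4/F4 P1 similar
  -> R1 @ bar 6 tick 0 v(2, 3): F4/F4 P1 -> B4/B4 P1 similar
  -> R2 @ bar 6 tick 0 v(0, 1): D3/B3 M6 -> E3/E4 P8 similar
  -> R2 @ bar 6 tick 0 v(0, 2): D3/F4 m3 -> E3/B4 P5 similar
  -> R2 @ bar 6 tick 0 v(0, 3): D3/F4 m3 -> E3/B4 P5 similar
  -> R2 @ bar 6 tick 0 v(1, 2): B3/F4 TT -> E4/B4 P5 similar
  -> R2 @ bar 6 tick 0 v(1, 3): B3/F4 TT -> E4/B4 P5 similar
  -> R7 @ bar 6 tick 0 v(2,): F4->B4 leap 6st
  -> R7 @ bar 6 tick 0 v(3,): F4->B4 leap 6st

(1, 0, R1, (1, 3))
(1, 0, R2, (0, 1))
(1, 0, R4, (0, 2))
(1, 0, R4, (0, 3))
(2, 0, R2, (2, 3))
(2, 0, R4, (0, 2))
(2, 0, R4, (0, 3))
(2, 0, R7, (2,))
(3, 0, R1, (2, 3))
(3, 0, R4, (0, 2))
(3, 0, R4, (0, 3))
(3, 0, R7, (2,))
(3, 0, R7, (3,))
(4, 0, R1, (2, 3))
(5, 0, R1, (2, 3))
(6, 0, R1, (2, 3))
(6, 0, R2, (0, 1))
(6, 0, R2, (0, 2))
(6, 0, R2, (0, 3))
(6, 0, R2, (1, 2))
(6, 0, R2, (1, 3))
(6, 0, R7, (2,))
(6, 0, R7, (3,))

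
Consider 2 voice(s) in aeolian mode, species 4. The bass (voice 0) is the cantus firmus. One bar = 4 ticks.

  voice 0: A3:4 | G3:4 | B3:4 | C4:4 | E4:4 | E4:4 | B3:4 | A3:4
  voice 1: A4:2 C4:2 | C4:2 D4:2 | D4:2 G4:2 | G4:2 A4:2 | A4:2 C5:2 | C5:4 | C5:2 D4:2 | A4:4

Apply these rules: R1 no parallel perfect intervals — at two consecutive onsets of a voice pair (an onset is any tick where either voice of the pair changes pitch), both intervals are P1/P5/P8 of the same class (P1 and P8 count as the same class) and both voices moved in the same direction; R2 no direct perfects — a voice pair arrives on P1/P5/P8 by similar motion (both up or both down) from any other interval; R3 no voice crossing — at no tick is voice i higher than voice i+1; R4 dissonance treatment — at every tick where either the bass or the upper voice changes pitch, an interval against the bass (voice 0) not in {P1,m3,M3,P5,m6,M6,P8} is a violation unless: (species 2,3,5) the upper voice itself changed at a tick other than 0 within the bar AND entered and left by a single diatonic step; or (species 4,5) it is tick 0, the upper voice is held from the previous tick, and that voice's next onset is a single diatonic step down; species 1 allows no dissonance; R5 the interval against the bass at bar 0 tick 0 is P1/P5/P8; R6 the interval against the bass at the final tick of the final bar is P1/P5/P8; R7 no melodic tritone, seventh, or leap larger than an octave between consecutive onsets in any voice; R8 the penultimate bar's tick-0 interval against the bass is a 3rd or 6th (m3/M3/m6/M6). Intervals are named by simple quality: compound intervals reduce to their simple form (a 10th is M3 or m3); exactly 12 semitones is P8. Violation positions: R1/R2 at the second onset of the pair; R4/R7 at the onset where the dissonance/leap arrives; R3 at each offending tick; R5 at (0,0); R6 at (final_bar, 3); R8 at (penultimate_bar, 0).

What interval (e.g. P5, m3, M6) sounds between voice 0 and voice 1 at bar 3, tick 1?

voice 0=C4 voice 1=G4 -> P5

P5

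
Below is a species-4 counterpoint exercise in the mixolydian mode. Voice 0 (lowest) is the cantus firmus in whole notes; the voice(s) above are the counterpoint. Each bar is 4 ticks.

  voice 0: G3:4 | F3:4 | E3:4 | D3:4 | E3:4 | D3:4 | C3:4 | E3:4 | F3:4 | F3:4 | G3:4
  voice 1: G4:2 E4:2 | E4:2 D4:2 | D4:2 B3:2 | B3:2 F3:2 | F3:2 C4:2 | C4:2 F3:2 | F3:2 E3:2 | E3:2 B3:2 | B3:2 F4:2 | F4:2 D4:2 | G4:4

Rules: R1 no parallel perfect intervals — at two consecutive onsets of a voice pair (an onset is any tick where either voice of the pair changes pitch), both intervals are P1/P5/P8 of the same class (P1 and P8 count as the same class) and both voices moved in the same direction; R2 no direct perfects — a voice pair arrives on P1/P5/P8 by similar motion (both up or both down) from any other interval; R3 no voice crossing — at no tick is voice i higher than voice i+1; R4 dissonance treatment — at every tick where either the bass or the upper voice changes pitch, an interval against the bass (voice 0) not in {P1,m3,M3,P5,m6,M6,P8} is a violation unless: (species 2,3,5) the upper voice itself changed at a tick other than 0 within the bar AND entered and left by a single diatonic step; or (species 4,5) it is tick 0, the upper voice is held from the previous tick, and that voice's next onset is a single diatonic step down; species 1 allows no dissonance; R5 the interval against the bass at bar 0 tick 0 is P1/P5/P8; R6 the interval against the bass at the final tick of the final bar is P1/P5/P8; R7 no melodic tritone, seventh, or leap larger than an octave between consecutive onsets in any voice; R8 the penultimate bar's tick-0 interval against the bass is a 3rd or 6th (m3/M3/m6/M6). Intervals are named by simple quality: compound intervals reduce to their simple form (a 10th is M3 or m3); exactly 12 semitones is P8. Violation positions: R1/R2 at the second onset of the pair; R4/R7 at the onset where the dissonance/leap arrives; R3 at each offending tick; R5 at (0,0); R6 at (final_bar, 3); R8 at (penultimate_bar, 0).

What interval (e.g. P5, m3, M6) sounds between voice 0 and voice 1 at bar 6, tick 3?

voice 0=C3 voice 1=E3 -> M3

M3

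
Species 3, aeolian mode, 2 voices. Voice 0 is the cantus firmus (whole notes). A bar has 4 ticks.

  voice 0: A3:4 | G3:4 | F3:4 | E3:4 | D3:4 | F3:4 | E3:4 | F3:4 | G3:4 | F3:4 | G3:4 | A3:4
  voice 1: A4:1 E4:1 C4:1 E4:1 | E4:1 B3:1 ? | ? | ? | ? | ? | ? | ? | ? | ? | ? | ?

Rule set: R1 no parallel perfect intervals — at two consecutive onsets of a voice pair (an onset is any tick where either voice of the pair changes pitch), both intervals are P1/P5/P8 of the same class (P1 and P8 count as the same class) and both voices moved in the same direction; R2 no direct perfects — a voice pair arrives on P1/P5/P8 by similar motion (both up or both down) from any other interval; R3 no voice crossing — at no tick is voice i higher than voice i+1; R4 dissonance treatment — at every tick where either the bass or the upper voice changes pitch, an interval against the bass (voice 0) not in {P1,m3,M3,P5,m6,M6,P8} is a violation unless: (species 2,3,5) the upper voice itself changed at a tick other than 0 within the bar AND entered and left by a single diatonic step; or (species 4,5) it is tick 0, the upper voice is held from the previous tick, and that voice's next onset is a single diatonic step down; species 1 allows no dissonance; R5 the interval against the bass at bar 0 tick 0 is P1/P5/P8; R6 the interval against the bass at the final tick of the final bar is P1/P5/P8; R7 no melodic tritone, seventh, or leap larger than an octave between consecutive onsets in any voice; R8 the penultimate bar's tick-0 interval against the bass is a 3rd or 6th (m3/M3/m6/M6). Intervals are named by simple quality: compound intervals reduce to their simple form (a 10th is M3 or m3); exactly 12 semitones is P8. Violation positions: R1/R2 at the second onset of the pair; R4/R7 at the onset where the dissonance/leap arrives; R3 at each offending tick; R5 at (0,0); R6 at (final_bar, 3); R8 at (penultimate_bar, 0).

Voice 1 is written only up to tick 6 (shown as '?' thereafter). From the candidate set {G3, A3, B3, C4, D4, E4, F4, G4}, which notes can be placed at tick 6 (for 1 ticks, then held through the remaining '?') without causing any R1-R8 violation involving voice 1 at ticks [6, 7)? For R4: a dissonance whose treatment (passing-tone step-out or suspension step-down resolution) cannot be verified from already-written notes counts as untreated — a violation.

{B3, D4, E4, G3, G4}

G3: legal
A3: violates R4
B3: legal
C4: violates R4
D4: legal
E4: legal
F4: violates R4,R7
G4: legal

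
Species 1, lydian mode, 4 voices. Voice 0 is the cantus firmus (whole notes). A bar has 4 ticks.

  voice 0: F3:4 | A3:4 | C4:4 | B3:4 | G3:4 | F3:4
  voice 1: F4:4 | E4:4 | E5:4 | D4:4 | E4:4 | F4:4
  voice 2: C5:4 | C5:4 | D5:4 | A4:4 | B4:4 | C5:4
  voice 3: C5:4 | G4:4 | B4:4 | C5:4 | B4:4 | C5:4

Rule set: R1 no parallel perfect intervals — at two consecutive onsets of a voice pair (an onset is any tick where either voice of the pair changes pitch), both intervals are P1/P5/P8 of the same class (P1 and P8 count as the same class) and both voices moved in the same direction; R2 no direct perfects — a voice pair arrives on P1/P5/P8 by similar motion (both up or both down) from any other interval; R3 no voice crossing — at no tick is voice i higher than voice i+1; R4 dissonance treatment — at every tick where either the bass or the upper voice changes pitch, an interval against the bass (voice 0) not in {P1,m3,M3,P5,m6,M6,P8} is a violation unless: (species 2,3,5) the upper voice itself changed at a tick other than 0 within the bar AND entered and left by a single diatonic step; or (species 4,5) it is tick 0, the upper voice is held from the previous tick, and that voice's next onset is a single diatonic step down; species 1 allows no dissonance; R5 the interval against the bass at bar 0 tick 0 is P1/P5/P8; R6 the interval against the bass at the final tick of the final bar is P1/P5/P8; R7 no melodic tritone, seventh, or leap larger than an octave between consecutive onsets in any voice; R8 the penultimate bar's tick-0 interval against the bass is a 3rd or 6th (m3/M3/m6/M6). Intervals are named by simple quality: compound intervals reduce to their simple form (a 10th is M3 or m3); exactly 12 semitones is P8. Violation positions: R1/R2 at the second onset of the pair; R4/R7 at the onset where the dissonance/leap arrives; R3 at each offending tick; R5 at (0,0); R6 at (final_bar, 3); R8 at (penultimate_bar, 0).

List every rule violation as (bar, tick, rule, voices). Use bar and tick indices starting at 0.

(1, 0, R3, (2, 3))
(1, 0, R4, (0, 3))
(1, 1, R3, (2, 3))
(1, 2, R3, (2, 3))
(1, 3, R3, (2, 3))
(2, 0, R3, (1, 2))
(2, 0, R3, (2, 3))
(2, 0, R4, (0, 2))
(2, 0, R4, (0, 3))
(2, 1, R3, (1, 2))
(2, 1, R3, (2, 3))
(2, 2, R3, (1, 2))
(2, 2, R3, (2, 3))
(2, 3, R3, (1, 2))
(2, 3, R3, (2, 3))
(3, 0, R2, (1, 2))
(3, 0, R4, (0, 2))
(3, 0, R4, (0, 3))
(3, 0, R7, (1,))
(4, 0, R1, (1, 2))
(5, 0, R1, (1, 2))
(5, 0, R1, (1, 3))
(5, 0, R1, (2, 3))

bar 0: v0=F3 v1=F4 v2=C5 v3=C5 downbeat P5
bar 1: v0=A3 v1=E4 v2=C5 v3=G4 downbeat m7
bar 2: v0=C4 v1=E5 v2=D5 v3=B4 downbeat M7
bar 3: v0=B3 v1=D4 v2=A4 v3=C5 downbeat m2
bar 4: v0=G3 v1=E4 v2=B4 v3=B4 downbeat M3
bar 5: v0=F3 v1=F4 v2=C5 v3=C5 downbeat P5
  -> R3 @ bar 1 tick 0 v(2, 3): C5 above G4
  -> R4 @ bar 1 tick 0 v(0, 3): A3/G4 m7 untreated
  -> R3 @ bar 1 tick 1 v(2, 3): C5 above G4
  -> R3 @ bar 1 tick 2 v(2, 3): C5 above G4
  -> R3 @ bar 1 tick 3 v(2, 3): C5 above G4
  -> R3 @ bar 2 tick 0 v(1, 2): E5 above D5
  -> R3 @ bar 2 tick 0 v(2, 3): D5 above B4
  -> R4 @ bar 2 tick 0 v(0, 2): C4/D5 M2 untreated
  -> R4 @ bar 2 tick 0 v(0, 3): C4/B4 M7 untreated
  -> R3 @ bar 2 tick 1 v(1, 2): E5 above D5
  -> R3 @ bar 2 tick 1 v(2, 3): D5 above B4
  -> R3 @ bar 2 tick 2 v(1, 2): E5 above D5
  -> R3 @ bar 2 tick 2 v(2, 3): D5 above B4
  -> R3 @ bar 2 tick 3 v(1, 2): E5 above D5
  -> R3 @ bar 2 tick 3 v(2, 3): D5 above B4
  -> R2 @ bar 3 tick 0 v(1, 2): E5/D5 M2 -> D4/A4 P5 similar
  -> R4 @ bar 3 tick 0 v(0, 2): B3/A4 m7 untreated
  -> R4 @ bar 3 tick 0 v(0, 3): B3/C5 m2 untreated
  -> R7 @ bar 3 tick 0 v(1,): E5->D4 leap 14st
  -> R1 @ bar 4 tick 0 v(1, 2): D4/A4 P5 -> E4/B4 P5 similar
  -> R1 @ bar 5 tick 0 v(1, 2): E4/B4 P5 -> F4/C5 P5 similar
  -> R1 @ bar 5 tick 0 v(1, 3): E4/B4 P5 -> F4/C5 P5 similar
  -> R1 @ bar 5 tick 0 v(2, 3): B4/B4 P1 -> C5/C5 P1 similar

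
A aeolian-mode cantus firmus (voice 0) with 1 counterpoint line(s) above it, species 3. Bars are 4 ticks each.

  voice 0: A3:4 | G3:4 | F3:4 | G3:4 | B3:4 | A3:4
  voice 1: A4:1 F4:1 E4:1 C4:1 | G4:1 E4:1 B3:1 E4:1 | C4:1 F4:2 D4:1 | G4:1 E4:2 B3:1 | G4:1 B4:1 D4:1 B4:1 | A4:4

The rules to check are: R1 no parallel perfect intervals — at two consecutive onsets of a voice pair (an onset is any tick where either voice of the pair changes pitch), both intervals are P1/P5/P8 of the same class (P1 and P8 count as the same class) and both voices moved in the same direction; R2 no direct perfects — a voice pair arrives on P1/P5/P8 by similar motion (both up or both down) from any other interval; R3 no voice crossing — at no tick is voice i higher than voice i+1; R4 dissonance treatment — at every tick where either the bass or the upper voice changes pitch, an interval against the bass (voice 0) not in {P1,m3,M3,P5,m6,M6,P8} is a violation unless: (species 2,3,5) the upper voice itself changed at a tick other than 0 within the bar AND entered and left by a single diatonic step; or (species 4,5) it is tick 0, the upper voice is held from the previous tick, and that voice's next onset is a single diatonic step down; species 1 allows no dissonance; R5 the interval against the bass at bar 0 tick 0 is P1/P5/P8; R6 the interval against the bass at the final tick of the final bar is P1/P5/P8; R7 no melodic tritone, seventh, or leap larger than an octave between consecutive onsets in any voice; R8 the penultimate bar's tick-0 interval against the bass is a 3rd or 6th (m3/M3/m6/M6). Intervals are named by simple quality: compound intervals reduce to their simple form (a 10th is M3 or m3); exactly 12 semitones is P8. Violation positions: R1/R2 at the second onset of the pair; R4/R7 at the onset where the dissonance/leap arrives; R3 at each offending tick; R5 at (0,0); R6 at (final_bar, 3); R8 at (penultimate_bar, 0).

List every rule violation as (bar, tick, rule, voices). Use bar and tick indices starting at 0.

(2, 0, R2, (0, 1))
(3, 0, R2, (0, 1))
(5, 0, R1, (0, 1))

bar 0: v0=A3 v1=A4 downbeat P8
bar 1: v0=G3 v1=G4 downbeat P8
bar 2: v0=F3 v1=C4 downbeat P5
bar 3: v0=G3 v1=G4 downbeat P8
bar 4: v0=B3 v1=G4 downbeat m6
bar 5: v0=A3 v1=A4 downbeat P8
  -> R2 @ bar 2 tick 0 v(0, 1): G3/E4 M6 -> F3/C4 P5 similar
  -> R2 @ bar 3 tick 0 v(0, 1): F3/D4 M6 -> G3/G4 P8 similar
  -> R1 @ bar 5 tick 0 v(0, 1): B3/B4 P8 -> A3/A4 P8 similar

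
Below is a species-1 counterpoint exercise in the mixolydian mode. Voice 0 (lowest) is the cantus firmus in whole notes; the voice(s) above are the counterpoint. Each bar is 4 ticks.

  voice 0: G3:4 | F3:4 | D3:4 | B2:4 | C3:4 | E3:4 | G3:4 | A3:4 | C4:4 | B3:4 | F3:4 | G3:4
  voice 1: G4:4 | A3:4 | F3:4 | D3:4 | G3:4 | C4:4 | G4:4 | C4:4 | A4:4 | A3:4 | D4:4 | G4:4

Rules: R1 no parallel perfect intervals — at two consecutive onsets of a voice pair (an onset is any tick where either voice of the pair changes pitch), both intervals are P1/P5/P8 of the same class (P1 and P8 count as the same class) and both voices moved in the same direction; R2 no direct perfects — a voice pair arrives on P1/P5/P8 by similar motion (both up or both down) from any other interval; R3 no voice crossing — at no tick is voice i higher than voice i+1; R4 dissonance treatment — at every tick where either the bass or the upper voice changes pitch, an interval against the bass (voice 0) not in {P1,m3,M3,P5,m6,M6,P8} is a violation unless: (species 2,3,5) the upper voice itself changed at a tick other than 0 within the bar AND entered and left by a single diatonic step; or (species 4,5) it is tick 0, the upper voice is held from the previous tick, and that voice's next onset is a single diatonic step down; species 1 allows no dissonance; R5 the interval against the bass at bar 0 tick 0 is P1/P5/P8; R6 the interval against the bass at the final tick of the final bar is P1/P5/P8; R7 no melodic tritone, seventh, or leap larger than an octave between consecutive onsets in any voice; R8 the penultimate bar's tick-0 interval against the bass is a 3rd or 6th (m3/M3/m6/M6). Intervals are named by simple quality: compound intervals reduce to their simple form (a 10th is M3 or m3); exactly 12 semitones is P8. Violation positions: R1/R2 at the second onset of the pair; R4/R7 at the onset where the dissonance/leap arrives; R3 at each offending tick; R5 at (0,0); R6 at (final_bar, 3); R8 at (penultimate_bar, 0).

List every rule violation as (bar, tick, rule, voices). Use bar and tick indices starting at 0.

bar 0: v0=G3 v1=G4 downbeat P8
bar 1: v0=F3 v1=A3 downbeat M3
bar 2: v0=D3 v1=F3 downbeat m3
bar 3: v0=B2 v1=D3 downbeat m3
bar 4: v0=C3 v1=G3 downbeat P5
bar 5: v0=E3 v1=C4 downbeat m6
bar 6: v0=G3 v1=G4 downbeat P8
bar 7: v0=A3 v1=C4 downbeat m3
bar 8: v0=C4 v1=A4 downbeat M6
bar 9: v0=B3 v1=A3 downbeat M2
bar 10: v0=F3 v1=D4 downbeat M6
bar 11: v0=G3 v1=G4 downbeat P8
  -> R7 @ bar 1 tick 0 v(1,): G4->A3 leap 10st
  -> R2 @ bar 4 tick 0 v(0, 1): B2/D3 m3 -> C3/G3 P5 similar
  -> R2 @ bar 6 tick 0 v(0, 1): E3/C4 m6 -> G3/G4 P8 similar
  -> R3 @ bar 9 tick 0 v(0, 1): B3 above A3
  -> R4 @ bar 9 tick 0 v(0, 1): B3/A3 M2 untreated
  -> R3 @ bar 9 tick 1 v(0, 1): B3 above A3
  -> R3 @ bar 9 tick 2 v(0, 1): B3 above A3
  -> R3 @ bar 9 tick 3 v(0, 1): B3 above A3
  -> R7 @ bar 10 tick 0 v(0,): B3->F3 leap 6st
  -> R2 @ bar 11 tick 0 v(0, 1): F3/D4 M6 -> G3/G4 P8 similar

(1, 0, R7, (1,))
(4, 0, R2, (0, 1))
(6, 0, R2, (0, 1))
(9, 0, R3, (0, 1))
(9, 0, R4, (0, 1))
(9, 1, R3, (0, 1))
(9, 2, R3, (0, 1))
(9, 3, R3, (0, 1))
(10, 0, R7, (0,))
(11, 0, R2, (0, 1))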